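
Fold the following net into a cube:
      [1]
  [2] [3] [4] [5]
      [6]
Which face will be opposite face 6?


Net: cross layout. Take square 3 as the base (bottom).
Fold the four squares in the horizontal row up around 3: 2 -> left, 4 -> right, 5 wraps to the top.
Fold 1 and 6 up from 3: 1 -> back, 6 -> front.
Opposite pairs are therefore: (1, 6), (2, 4), (3, 5).
Face 6 is opposite face 1.
face 1


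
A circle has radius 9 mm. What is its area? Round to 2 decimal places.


Shape: circle
Radius r = 9 mm
Formula: A = pi * r^2
r^2 = 9^2 = 81
A = pi * 81
A = 254.47
254.47 mm^2


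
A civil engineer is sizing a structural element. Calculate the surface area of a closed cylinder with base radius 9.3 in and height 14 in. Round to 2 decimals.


Shape: closed cylinder
Radius r = 9.3 in, Height h = 14 in
Formula: SA = 2*pi*r^2 + 2*pi*r*h = 2*pi*r*(r + h)
r + h = 23.3
2 * r * (r + h) = 2 * 9.3 * 23.3 = 433.38
SA = 433.38 * pi
SA = 1361.5
1361.5 in^2


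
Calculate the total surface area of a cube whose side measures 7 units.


Shape: cube
Side s = 7 units
A cube has 6 square faces.
Formula: SA = 6 * s^2
s^2 = 49
SA = 6 * 49
SA = 294
294 units^2


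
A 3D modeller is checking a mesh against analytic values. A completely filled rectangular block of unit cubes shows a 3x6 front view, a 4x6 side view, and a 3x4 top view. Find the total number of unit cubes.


Orthographic views of a solid rectangular block:
Front view 3 x 6 -> length = 3, height = 6
Side view 4 x 6 -> width = 4, height = 6 (consistent)
Top view 3 x 4 -> confirms length = 3, width = 4
The block is 3 x 4 x 6.
Total unit cubes = 3 * 4 * 6 = 72
72 unit cubes


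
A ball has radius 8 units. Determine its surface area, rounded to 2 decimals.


Shape: sphere
Radius r = 8 units
Formula: SA = 4 * pi * r^2
r^2 = 64
SA = 4 * pi * 64
SA = 256 * pi
SA = 804.25
804.25 units^2


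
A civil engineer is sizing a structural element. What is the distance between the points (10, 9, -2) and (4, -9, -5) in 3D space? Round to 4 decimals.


3D distance between two points
P1 = (10, 9, -2), P2 = (4, -9, -5)
Formula: d = sqrt((x2-x1)^2 + (y2-y1)^2 + (z2-z1)^2)
dx = 4 - 10 = -6
dy = -9 - 9 = -18
dz = -5 - -2 = -3
dx^2 + dy^2 + dz^2 = 36 + 324 + 9 = 369
d = sqrt(369)
d = 19.2094
19.2094 units


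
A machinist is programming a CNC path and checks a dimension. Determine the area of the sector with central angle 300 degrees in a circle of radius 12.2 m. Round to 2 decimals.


Shape: circular sector
Radius r = 12.2 m, Angle = 300 degrees
Formula: A = (angle/360) * pi * r^2
r^2 = 148.84
Fraction of circle = 300/360
A = (300/360) * pi * 148.84
A = 124.033333 * pi
A = 389.66
389.66 m^2


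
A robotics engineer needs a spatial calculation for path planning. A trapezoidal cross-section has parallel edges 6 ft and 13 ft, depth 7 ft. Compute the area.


Shape: trapezoid
Parallel sides a = 6 ft, b = 13 ft; Height h = 7 ft
Formula: A = (a + b) * h / 2
a + b = 6 + 13 = 19
A = 19 * 7 / 2
A = 133 / 2
A = 66.5
66.5 ft^2


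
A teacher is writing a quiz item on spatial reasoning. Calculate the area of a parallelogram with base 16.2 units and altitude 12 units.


Shape: parallelogram
Base b = 16.2 units, Height h = 12 units
Formula: A = b * h
A = 16.2 * 12
A = 194.4
194.4 units^2


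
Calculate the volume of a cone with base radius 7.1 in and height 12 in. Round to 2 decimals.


Shape: cone
Radius r = 7.1 in, Height h = 12 in
Formula: V = (1/3) * pi * r^2 * h
r^2 = 50.41
pi * r^2 * h = pi * 50.41 * 12 = 604.92 * pi
V = 604.92 * pi / 3
V = 633.47
633.47 in^3


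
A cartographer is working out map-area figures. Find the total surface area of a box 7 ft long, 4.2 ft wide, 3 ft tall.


Shape: rectangular prism
l = 7 ft, w = 4.2 ft, h = 3 ft
Formula: SA = 2(lw + lh + wh)
lw = 29.4, lh = 21, wh = 12.6
lw + lh + wh = 63
SA = 2 * 63
SA = 126
126 ft^2


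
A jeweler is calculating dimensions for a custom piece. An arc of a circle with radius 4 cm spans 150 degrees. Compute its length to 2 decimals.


Shape: circular arc
Radius r = 4 cm, Angle = 150 degrees
Formula: L = (angle/360) * 2 * pi * r
2 * pi * r = 8 * pi
L = (150/360) * 8 * pi
L = 3.333333 * pi
L = 10.47
10.47 cm


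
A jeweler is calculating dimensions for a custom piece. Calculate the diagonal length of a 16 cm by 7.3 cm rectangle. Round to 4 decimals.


Shape: rectangle (diagonal via Pythagoras)
Sides: 16 cm and 7.3 cm
Formula: d = sqrt(l^2 + w^2)
l^2 = 256, w^2 = 53.29
l^2 + w^2 = 309.29
d = sqrt(309.29)
d = 17.5866
17.5866 cm


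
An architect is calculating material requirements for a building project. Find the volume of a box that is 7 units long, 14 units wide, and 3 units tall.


Shape: rectangular prism
l = 7 units, w = 14 units, h = 3 units
Formula: V = l * w * h
V = 7 * 14 * 3
V = 98 * 3
V = 294
294 units^3


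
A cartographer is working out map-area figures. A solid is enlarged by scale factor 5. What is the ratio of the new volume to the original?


Linear scale factor k = 5
Rule: under a linear scaling by k, volumes scale by k^3.
k^3 = 5 * 5 * 5
k^3 = 25 * 5
k^3 = 125
Volume scales by a factor of 125.
125 (dimensionless)


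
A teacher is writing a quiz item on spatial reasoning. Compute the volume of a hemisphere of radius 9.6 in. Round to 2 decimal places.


Shape: hemisphere (half of a sphere)
Radius r = 9.6 in
Formula: V = (1/2) * (4/3) * pi * r^3 = (2/3) * pi * r^3
r^3 = 884.736
(2/3) * 884.736 = 589.824
V = 589.824 * pi
V = 1852.99
1852.99 in^3


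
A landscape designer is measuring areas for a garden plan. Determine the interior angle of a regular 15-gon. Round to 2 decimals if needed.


Shape: regular pentadecagon (15 sides)
Formula: interior angle = (n - 2) * 180 / n
(n - 2) = 13
(n - 2) * 180 = 2340
angle = 2340 / 15
angle = 156
156 degrees


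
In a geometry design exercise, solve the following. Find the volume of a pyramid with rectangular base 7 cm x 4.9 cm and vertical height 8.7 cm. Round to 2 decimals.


Shape: rectangular pyramid
Base: 7 cm x 4.9 cm, Height h = 8.7 cm
Formula: V = (1/3) * base_area * h
base_area = 7 * 4.9 = 34.3
base_area * h = 34.3 * 8.7 = 298.41
V = 298.41 / 3
V = 99.47
99.47 cm^3


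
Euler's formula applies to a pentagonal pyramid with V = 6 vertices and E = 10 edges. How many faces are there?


Polyhedron: pentagonal pyramid
Euler's formula for convex polyhedra: V - E + F = 2
Given: V = 6 vertices and E = 10 edges
Solve for F:
F = 2 + E - V = 2 + 10 - 6 = 6
6 faces


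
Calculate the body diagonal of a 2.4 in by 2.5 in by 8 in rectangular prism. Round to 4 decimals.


Shape: rectangular box (space diagonal)
l = 2.4 in, w = 2.5 in, h = 8 in
Visualize: the diagonal of the base, then a right triangle with that diagonal and the height.
Formula: d = sqrt(l^2 + w^2 + h^2)
l^2 + w^2 + h^2 = 5.76 + 6.25 + 64 = 76.01
d = sqrt(76.01)
d = 8.7184
8.7184 in


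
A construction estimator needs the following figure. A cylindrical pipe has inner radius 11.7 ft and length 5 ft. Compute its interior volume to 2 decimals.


Shape: cylinder
Radius r = 11.7 ft, Height h = 5 ft
Formula: V = pi * r^2 * h
r^2 = 136.89
V = pi * 136.89 * 5
V = 684.45 * pi
V = 2150.26
2150.26 ft^3


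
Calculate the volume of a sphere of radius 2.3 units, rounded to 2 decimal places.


Shape: sphere
Radius r = 2.3 units
Formula: V = (4/3) * pi * r^3
r^3 = 12.167
(4/3) * 12.167 = 16.222667
V = 16.222667 * pi
V = 50.97
50.97 units^3


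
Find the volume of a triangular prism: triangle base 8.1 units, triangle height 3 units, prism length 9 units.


Shape: triangular prism
Triangle base = 8.1 units, triangle height = 3 units, prism length L = 9 units
Formula: V = (1/2 * b * h_tri) * L
Cross-section area = 0.5 * 8.1 * 3 = 12.15
V = 12.15 * 9
V = 109.35
109.35 units^3


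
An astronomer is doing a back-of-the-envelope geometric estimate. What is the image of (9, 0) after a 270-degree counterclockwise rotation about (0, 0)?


Transformation: rotation about the origin
Original point: (9, 0)
Rule for 270 deg counterclockwise: (x, y) -> (y, -x)
Apply: (9, 0) -> (0, -9)
(0, -9)


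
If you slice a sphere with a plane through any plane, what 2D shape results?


Solid: sphere
Cutting plane: through any plane
Visualize the intersection of the plane with the solid's surface.
The boundary of the cut region is a circle.
circle


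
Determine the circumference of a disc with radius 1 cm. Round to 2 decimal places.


Shape: circle
Radius r = 1 cm
Formula: C = 2 * pi * r
C = 2 * pi * 1
C = 2 * pi
C = 6.28
6.28 cm


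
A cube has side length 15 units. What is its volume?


Shape: cube
Side s = 15 units
Formula: V = s^3
V = 15 * 15 * 15
V = 225 * 15
V = 3375
3375 units^3


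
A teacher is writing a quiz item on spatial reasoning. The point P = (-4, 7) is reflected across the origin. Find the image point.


Transformation: reflection
Original point: (-4, 7)
Rule for reflection through the origin: (x, y) -> (-x, -y)
Apply: (-4, 7) -> (4, -7)
(4, -7)


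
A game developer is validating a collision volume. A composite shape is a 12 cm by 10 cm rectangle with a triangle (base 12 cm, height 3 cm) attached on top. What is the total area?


Composite shape: rectangle + triangle
Rectangle area = 12 * 10 = 120
Triangle area = 0.5 * 12 * 3 = 18
Total = 120 + 18
Total = 138
138 cm^2


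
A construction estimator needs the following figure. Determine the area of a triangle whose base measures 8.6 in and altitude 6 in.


Shape: triangle
Base b = 8.6 in, Height h = 6 in
Formula: A = (1/2) * b * h
A = 0.5 * 8.6 * 6
A = 0.5 * 51.6
A = 25.8
25.8 in^2


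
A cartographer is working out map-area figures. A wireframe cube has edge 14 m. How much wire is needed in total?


Shape: cube
Side s = 14 m
A cube has 12 edges, all equal.
Formula: total edge length = 12 * s
Total = 12 * 14
Total = 168
168 m


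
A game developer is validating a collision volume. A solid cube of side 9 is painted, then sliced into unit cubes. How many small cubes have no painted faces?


Large cube: 9 x 9 x 9, cut into unit cubes.
n = 9, so n - 2 = 7
Unpainted cubes form the interior (n - 2)^3 block.
(n - 2)^3 = 7^3 = 343
343 unit cubes


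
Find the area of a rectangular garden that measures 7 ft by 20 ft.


Shape: rectangle
Length l = 7 ft, Width w = 20 ft
Formula: A = l * w
A = 7 * 20
A = 140
140 ft^2


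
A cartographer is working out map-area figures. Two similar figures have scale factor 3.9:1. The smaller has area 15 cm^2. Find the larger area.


Linear scale factor k = 3.9
Original area = 15 cm^2
Rule: under a linear scaling by k, areas scale by k^2.
k^2 = 3.9^2 = 15.21
New area = 15 * 15.21
New area = 228.15
228.15 cm^2


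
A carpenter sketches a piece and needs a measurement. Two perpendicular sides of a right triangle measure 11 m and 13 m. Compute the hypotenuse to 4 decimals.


Shape: right triangle
Legs a = 11 m, b = 13 m
Formula: c = sqrt(a^2 + b^2)
a^2 = 121, b^2 = 169
a^2 + b^2 = 290
c = sqrt(290)
c = 17.0294
17.0294 m


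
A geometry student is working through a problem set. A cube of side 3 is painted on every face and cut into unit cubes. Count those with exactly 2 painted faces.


Large cube: 3 x 3 x 3, cut into unit cubes.
n = 3, so n - 2 = 1
Cubes with 2 painted faces lie along the edges, excluding corners.
A cube has 12 edges; each contributes (n - 2) = 1 such cubes.
Count = 12 * 1 = 12
12 unit cubes


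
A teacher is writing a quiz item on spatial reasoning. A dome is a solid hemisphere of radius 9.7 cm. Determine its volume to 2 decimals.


Shape: hemisphere (half of a sphere)
Radius r = 9.7 cm
Formula: V = (1/2) * (4/3) * pi * r^3 = (2/3) * pi * r^3
r^3 = 912.673
(2/3) * 912.673 = 608.448667
V = 608.448667 * pi
V = 1911.5
1911.5 cm^3


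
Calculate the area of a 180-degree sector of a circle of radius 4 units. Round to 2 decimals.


Shape: circular sector
Radius r = 4 units, Angle = 180 degrees
Formula: A = (angle/360) * pi * r^2
r^2 = 16
Fraction of circle = 180/360
A = (180/360) * pi * 16
A = 8 * pi
A = 25.13
25.13 units^2


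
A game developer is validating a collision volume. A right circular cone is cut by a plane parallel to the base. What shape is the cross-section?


Solid: right circular cone
Cutting plane: parallel to the base
Visualize the intersection of the plane with the solid's surface.
The boundary of the cut region is a circle.
circle


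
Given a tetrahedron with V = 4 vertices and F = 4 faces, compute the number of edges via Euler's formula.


Polyhedron: tetrahedron
Euler's formula for convex polyhedra: V - E + F = 2
Given: V = 4 vertices and F = 4 faces
Solve for E:
E = V + F - 2 = 4 + 4 - 2 = 6
6 edges


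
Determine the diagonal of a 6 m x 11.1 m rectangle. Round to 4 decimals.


Shape: rectangle (diagonal via Pythagoras)
Sides: 6 m and 11.1 m
Formula: d = sqrt(l^2 + w^2)
l^2 = 36, w^2 = 123.21
l^2 + w^2 = 159.21
d = sqrt(159.21)
d = 12.6178
12.6178 m


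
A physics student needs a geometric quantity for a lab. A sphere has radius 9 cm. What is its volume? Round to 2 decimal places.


Shape: sphere
Radius r = 9 cm
Formula: V = (4/3) * pi * r^3
r^3 = 729
(4/3) * 729 = 972
V = 972 * pi
V = 3053.63
3053.63 cm^3


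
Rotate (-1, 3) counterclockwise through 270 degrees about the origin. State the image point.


Transformation: rotation about the origin
Original point: (-1, 3)
Rule for 270 deg counterclockwise: (x, y) -> (y, -x)
Apply: (-1, 3) -> (3, 1)
(3, 1)


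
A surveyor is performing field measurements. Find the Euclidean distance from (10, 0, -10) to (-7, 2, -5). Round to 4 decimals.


3D distance between two points
P1 = (10, 0, -10), P2 = (-7, 2, -5)
Formula: d = sqrt((x2-x1)^2 + (y2-y1)^2 + (z2-z1)^2)
dx = -7 - 10 = -17
dy = 2 - 0 = 2
dz = -5 - -10 = 5
dx^2 + dy^2 + dz^2 = 289 + 4 + 25 = 318
d = sqrt(318)
d = 17.8326
17.8326 units


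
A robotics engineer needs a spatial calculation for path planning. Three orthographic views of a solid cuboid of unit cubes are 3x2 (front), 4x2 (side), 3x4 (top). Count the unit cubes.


Orthographic views of a solid rectangular block:
Front view 3 x 2 -> length = 3, height = 2
Side view 4 x 2 -> width = 4, height = 2 (consistent)
Top view 3 x 4 -> confirms length = 3, width = 4
The block is 3 x 4 x 2.
Total unit cubes = 3 * 4 * 2 = 24
24 unit cubes


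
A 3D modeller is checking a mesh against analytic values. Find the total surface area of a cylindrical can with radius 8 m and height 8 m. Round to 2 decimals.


Shape: closed cylinder
Radius r = 8 m, Height h = 8 m
Formula: SA = 2*pi*r^2 + 2*pi*r*h = 2*pi*r*(r + h)
r + h = 16
2 * r * (r + h) = 2 * 8 * 16 = 256
SA = 256 * pi
SA = 804.25
804.25 m^2


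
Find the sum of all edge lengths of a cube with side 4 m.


Shape: cube
Side s = 4 m
A cube has 12 edges, all equal.
Formula: total edge length = 12 * s
Total = 12 * 4
Total = 48
48 m


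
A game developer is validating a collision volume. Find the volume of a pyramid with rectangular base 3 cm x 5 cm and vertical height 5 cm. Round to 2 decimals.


Shape: rectangular pyramid
Base: 3 cm x 5 cm, Height h = 5 cm
Formula: V = (1/3) * base_area * h
base_area = 3 * 5 = 15
base_area * h = 15 * 5 = 75
V = 75 / 3
V = 25
25 cm^3


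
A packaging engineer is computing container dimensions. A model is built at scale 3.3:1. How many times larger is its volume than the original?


Linear scale factor k = 3.3
Rule: under a linear scaling by k, volumes scale by k^3.
k^3 = 3.3 * 3.3 * 3.3
k^3 = 10.89 * 3.3
k^3 = 35.937
Volume scales by a factor of 35.937.
35.937 (dimensionless)


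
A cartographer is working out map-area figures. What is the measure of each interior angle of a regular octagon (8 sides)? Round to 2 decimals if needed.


Shape: regular octagon (8 sides)
Formula: interior angle = (n - 2) * 180 / n
(n - 2) = 6
(n - 2) * 180 = 1080
angle = 1080 / 8
angle = 135
135 degrees


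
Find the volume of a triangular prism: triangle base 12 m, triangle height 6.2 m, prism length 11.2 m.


Shape: triangular prism
Triangle base = 12 m, triangle height = 6.2 m, prism length L = 11.2 m
Formula: V = (1/2 * b * h_tri) * L
Cross-section area = 0.5 * 12 * 6.2 = 37.2
V = 37.2 * 11.2
V = 416.64
416.64 m^3


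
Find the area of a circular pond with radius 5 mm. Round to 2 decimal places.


Shape: circle
Radius r = 5 mm
Formula: A = pi * r^2
r^2 = 5^2 = 25
A = pi * 25
A = 78.54
78.54 mm^2


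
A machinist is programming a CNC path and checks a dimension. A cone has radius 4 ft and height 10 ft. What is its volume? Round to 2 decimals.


Shape: cone
Radius r = 4 ft, Height h = 10 ft
Formula: V = (1/3) * pi * r^2 * h
r^2 = 16
pi * r^2 * h = pi * 16 * 10 = 160 * pi
V = 160 * pi / 3
V = 167.55
167.55 ft^3


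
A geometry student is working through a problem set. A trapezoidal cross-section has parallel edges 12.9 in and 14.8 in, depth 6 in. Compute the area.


Shape: trapezoid
Parallel sides a = 12.9 in, b = 14.8 in; Height h = 6 in
Formula: A = (a + b) * h / 2
a + b = 12.9 + 14.8 = 27.7
A = 27.7 * 6 / 2
A = 166.2 / 2
A = 83.1
83.1 in^2


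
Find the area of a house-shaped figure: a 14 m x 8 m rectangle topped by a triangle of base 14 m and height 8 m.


Composite shape: rectangle + triangle
Rectangle area = 14 * 8 = 112
Triangle area = 0.5 * 14 * 8 = 56
Total = 112 + 56
Total = 168
168 m^2


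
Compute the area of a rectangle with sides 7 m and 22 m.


Shape: rectangle
Length l = 7 m, Width w = 22 m
Formula: A = l * w
A = 7 * 22
A = 154
154 m^2


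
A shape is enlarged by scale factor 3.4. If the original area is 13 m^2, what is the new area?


Linear scale factor k = 3.4
Original area = 13 m^2
Rule: under a linear scaling by k, areas scale by k^2.
k^2 = 3.4^2 = 11.56
New area = 13 * 11.56
New area = 150.28
150.28 m^2


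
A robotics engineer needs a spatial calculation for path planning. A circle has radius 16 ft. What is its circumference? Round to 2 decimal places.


Shape: circle
Radius r = 16 ft
Formula: C = 2 * pi * r
C = 2 * pi * 16
C = 32 * pi
C = 100.53
100.53 ft


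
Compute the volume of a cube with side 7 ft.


Shape: cube
Side s = 7 ft
Formula: V = s^3
V = 7 * 7 * 7
V = 49 * 7
V = 343
343 ft^3


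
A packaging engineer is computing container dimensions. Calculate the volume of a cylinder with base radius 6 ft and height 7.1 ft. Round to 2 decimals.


Shape: cylinder
Radius r = 6 ft, Height h = 7.1 ft
Formula: V = pi * r^2 * h
r^2 = 36
V = pi * 36 * 7.1
V = 255.6 * pi
V = 802.99
802.99 ft^3


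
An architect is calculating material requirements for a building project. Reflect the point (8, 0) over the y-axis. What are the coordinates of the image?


Transformation: reflection
Original point: (8, 0)
Rule for reflection over the y-axis: (x, y) -> (-x, y)
Apply: (8, 0) -> (-8, 0)
(-8, 0)


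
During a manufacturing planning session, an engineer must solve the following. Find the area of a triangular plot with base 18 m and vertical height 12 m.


Shape: triangle
Base b = 18 m, Height h = 12 m
Formula: A = (1/2) * b * h
A = 0.5 * 18 * 12
A = 0.5 * 216
A = 108
108 m^2


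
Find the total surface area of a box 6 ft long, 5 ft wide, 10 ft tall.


Shape: rectangular prism
l = 6 ft, w = 5 ft, h = 10 ft
Formula: SA = 2(lw + lh + wh)
lw = 30, lh = 60, wh = 50
lw + lh + wh = 140
SA = 2 * 140
SA = 280
280 ft^2


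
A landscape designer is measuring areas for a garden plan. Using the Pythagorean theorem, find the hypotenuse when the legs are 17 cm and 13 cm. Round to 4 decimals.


Shape: right triangle
Legs a = 17 cm, b = 13 cm
Formula: c = sqrt(a^2 + b^2)
a^2 = 289, b^2 = 169
a^2 + b^2 = 458
c = sqrt(458)
c = 21.4009
21.4009 cm


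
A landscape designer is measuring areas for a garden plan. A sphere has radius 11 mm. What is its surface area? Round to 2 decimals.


Shape: sphere
Radius r = 11 mm
Formula: SA = 4 * pi * r^2
r^2 = 121
SA = 4 * pi * 121
SA = 484 * pi
SA = 1520.53
1520.53 mm^2


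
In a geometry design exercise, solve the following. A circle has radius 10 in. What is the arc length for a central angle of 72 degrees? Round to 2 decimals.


Shape: circular arc
Radius r = 10 in, Angle = 72 degrees
Formula: L = (angle/360) * 2 * pi * r
2 * pi * r = 20 * pi
L = (72/360) * 20 * pi
L = 4 * pi
L = 12.57
12.57 in


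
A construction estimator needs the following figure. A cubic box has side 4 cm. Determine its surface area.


Shape: cube
Side s = 4 cm
A cube has 6 square faces.
Formula: SA = 6 * s^2
s^2 = 16
SA = 6 * 16
SA = 96
96 cm^2


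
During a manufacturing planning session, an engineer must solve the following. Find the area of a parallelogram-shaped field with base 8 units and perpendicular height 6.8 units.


Shape: parallelogram
Base b = 8 units, Height h = 6.8 units
Formula: A = b * h
A = 8 * 6.8
A = 54.4
54.4 units^2


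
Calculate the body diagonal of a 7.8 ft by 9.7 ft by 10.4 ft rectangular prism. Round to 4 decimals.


Shape: rectangular box (space diagonal)
l = 7.8 ft, w = 9.7 ft, h = 10.4 ft
Visualize: the diagonal of the base, then a right triangle with that diagonal and the height.
Formula: d = sqrt(l^2 + w^2 + h^2)
l^2 + w^2 + h^2 = 60.84 + 94.09 + 108.16 = 263.09
d = sqrt(263.09)
d = 16.22
16.22 ft


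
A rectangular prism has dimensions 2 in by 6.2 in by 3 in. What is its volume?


Shape: rectangular prism
l = 2 in, w = 6.2 in, h = 3 in
Formula: V = l * w * h
V = 2 * 6.2 * 3
V = 12.4 * 3
V = 37.2
37.2 in^3


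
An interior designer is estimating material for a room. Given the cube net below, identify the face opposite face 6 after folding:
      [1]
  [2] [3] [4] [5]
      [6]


Net: cross layout. Take square 3 as the base (bottom).
Fold the four squares in the horizontal row up around 3: 2 -> left, 4 -> right, 5 wraps to the top.
Fold 1 and 6 up from 3: 1 -> back, 6 -> front.
Opposite pairs are therefore: (1, 6), (2, 4), (3, 5).
Face 6 is opposite face 1.
face 1


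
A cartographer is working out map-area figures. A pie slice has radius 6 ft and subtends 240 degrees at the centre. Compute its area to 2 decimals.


Shape: circular sector
Radius r = 6 ft, Angle = 240 degrees
Formula: A = (angle/360) * pi * r^2
r^2 = 36
Fraction of circle = 240/360
A = (240/360) * pi * 36
A = 24 * pi
A = 75.4
75.4 ft^2


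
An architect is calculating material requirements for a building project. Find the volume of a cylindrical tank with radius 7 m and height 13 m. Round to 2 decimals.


Shape: cylinder
Radius r = 7 m, Height h = 13 m
Formula: V = pi * r^2 * h
r^2 = 49
V = pi * 49 * 13
V = 637 * pi
V = 2001.19
2001.19 m^3


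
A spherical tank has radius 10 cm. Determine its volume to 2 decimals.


Shape: sphere
Radius r = 10 cm
Formula: V = (4/3) * pi * r^3
r^3 = 1000
(4/3) * 1000 = 1333.333333
V = 1333.333333 * pi
V = 4188.79
4188.79 cm^3


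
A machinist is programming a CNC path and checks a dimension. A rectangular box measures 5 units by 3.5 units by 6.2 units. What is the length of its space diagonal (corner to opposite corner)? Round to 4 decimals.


Shape: rectangular box (space diagonal)
l = 5 units, w = 3.5 units, h = 6.2 units
Visualize: the diagonal of the base, then a right triangle with that diagonal and the height.
Formula: d = sqrt(l^2 + w^2 + h^2)
l^2 + w^2 + h^2 = 25 + 12.25 + 38.44 = 75.69
d = sqrt(75.69)
d = 8.7
8.7 units


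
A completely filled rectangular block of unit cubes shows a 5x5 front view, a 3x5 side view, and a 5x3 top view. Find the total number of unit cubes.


Orthographic views of a solid rectangular block:
Front view 5 x 5 -> length = 5, height = 5
Side view 3 x 5 -> width = 3, height = 5 (consistent)
Top view 5 x 3 -> confirms length = 5, width = 3
The block is 5 x 3 x 5.
Total unit cubes = 5 * 3 * 5 = 75
75 unit cubes


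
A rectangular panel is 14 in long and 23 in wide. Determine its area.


Shape: rectangle
Length l = 14 in, Width w = 23 in
Formula: A = l * w
A = 14 * 23
A = 322
322 in^2


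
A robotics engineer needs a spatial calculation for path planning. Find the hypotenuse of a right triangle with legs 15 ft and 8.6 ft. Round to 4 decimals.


Shape: right triangle
Legs a = 15 ft, b = 8.6 ft
Formula: c = sqrt(a^2 + b^2)
a^2 = 225, b^2 = 73.96
a^2 + b^2 = 298.96
c = sqrt(298.96)
c = 17.2905
17.2905 ft


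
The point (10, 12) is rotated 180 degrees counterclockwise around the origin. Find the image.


Transformation: rotation about the origin
Original point: (10, 12)
Rule for 180 deg: (x, y) -> (-x, -y)
Apply: (10, 12) -> (-10, -12)
(-10, -12)


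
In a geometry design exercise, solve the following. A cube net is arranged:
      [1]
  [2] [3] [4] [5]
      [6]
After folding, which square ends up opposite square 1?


Net: cross layout. Take square 3 as the base (bottom).
Fold the four squares in the horizontal row up around 3: 2 -> left, 4 -> right, 5 wraps to the top.
Fold 1 and 6 up from 3: 1 -> back, 6 -> front.
Opposite pairs are therefore: (1, 6), (2, 4), (3, 5).
Face 1 is opposite face 6.
face 6


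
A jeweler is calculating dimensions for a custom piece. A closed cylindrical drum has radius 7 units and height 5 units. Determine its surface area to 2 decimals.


Shape: closed cylinder
Radius r = 7 units, Height h = 5 units
Formula: SA = 2*pi*r^2 + 2*pi*r*h = 2*pi*r*(r + h)
r + h = 12
2 * r * (r + h) = 2 * 7 * 12 = 168
SA = 168 * pi
SA = 527.79
527.79 units^2


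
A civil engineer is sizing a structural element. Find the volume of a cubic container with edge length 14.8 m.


Shape: cube
Side s = 14.8 m
Formula: V = s^3
V = 14.8 * 14.8 * 14.8
V = 219.04 * 14.8
V = 3241.792
3241.792 m^3


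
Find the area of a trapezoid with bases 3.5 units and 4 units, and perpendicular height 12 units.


Shape: trapezoid
Parallel sides a = 3.5 units, b = 4 units; Height h = 12 units
Formula: A = (a + b) * h / 2
a + b = 3.5 + 4 = 7.5
A = 7.5 * 12 / 2
A = 90 / 2
A = 45
45 units^2


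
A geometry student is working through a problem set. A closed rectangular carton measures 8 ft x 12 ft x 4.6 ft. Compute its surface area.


Shape: rectangular prism
l = 8 ft, w = 12 ft, h = 4.6 ft
Formula: SA = 2(lw + lh + wh)
lw = 96, lh = 36.8, wh = 55.2
lw + lh + wh = 188
SA = 2 * 188
SA = 376
376 ft^2


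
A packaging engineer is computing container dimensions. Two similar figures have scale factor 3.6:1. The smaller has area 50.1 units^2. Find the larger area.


Linear scale factor k = 3.6
Original area = 50.1 units^2
Rule: under a linear scaling by k, areas scale by k^2.
k^2 = 3.6^2 = 12.96
New area = 50.1 * 12.96
New area = 649.296
649.296 units^2


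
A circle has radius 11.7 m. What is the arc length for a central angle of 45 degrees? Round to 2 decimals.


Shape: circular arc
Radius r = 11.7 m, Angle = 45 degrees
Formula: L = (angle/360) * 2 * pi * r
2 * pi * r = 23.4 * pi
L = (45/360) * 23.4 * pi
L = 2.925 * pi
L = 9.19
9.19 m


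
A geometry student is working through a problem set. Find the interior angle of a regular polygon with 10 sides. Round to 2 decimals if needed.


Shape: regular decagon (10 sides)
Formula: interior angle = (n - 2) * 180 / n
(n - 2) = 8
(n - 2) * 180 = 1440
angle = 1440 / 10
angle = 144
144 degrees


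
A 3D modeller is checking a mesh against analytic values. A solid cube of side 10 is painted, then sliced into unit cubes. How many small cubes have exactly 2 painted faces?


Large cube: 10 x 10 x 10, cut into unit cubes.
n = 10, so n - 2 = 8
Cubes with 2 painted faces lie along the edges, excluding corners.
A cube has 12 edges; each contributes (n - 2) = 8 such cubes.
Count = 12 * 8 = 96
96 unit cubes


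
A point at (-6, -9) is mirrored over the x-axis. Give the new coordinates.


Transformation: reflection
Original point: (-6, -9)
Rule for reflection over the x-axis: (x, y) -> (x, -y)
Apply: (-6, -9) -> (-6, 9)
(-6, 9)


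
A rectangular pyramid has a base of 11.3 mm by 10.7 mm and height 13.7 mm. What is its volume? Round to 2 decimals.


Shape: rectangular pyramid
Base: 11.3 mm x 10.7 mm, Height h = 13.7 mm
Formula: V = (1/3) * base_area * h
base_area = 11.3 * 10.7 = 120.91
base_area * h = 120.91 * 13.7 = 1656.467
V = 1656.467 / 3
V = 552.16
552.16 mm^3


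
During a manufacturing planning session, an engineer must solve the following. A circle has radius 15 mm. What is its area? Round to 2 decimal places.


Shape: circle
Radius r = 15 mm
Formula: A = pi * r^2
r^2 = 15^2 = 225
A = pi * 225
A = 706.86
706.86 mm^2


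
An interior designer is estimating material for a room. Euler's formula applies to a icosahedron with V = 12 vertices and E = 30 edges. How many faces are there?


Polyhedron: icosahedron
Euler's formula for convex polyhedra: V - E + F = 2
Given: V = 12 vertices and E = 30 edges
Solve for F:
F = 2 + E - V = 2 + 30 - 12 = 20
20 faces


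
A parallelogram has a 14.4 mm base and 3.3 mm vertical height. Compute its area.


Shape: parallelogram
Base b = 14.4 mm, Height h = 3.3 mm
Formula: A = b * h
A = 14.4 * 3.3
A = 47.52
47.52 mm^2


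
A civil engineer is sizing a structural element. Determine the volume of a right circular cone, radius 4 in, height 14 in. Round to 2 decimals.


Shape: cone
Radius r = 4 in, Height h = 14 in
Formula: V = (1/3) * pi * r^2 * h
r^2 = 16
pi * r^2 * h = pi * 16 * 14 = 224 * pi
V = 224 * pi / 3
V = 234.57
234.57 in^3


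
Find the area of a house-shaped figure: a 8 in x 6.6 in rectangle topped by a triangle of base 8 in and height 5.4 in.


Composite shape: rectangle + triangle
Rectangle area = 8 * 6.6 = 52.8
Triangle area = 0.5 * 8 * 5.4 = 21.6
Total = 52.8 + 21.6
Total = 74.4
74.4 in^2


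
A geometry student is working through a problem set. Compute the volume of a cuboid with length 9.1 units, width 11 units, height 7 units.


Shape: rectangular prism
l = 9.1 units, w = 11 units, h = 7 units
Formula: V = l * w * h
V = 9.1 * 11 * 7
V = 100.1 * 7
V = 700.7
700.7 units^3


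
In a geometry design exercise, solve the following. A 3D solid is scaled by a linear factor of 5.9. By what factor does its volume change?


Linear scale factor k = 5.9
Rule: under a linear scaling by k, volumes scale by k^3.
k^3 = 5.9 * 5.9 * 5.9
k^3 = 34.81 * 5.9
k^3 = 205.379
Volume scales by a factor of 205.379.
205.379 (dimensionless)


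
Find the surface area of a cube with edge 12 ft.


Shape: cube
Side s = 12 ft
A cube has 6 square faces.
Formula: SA = 6 * s^2
s^2 = 144
SA = 6 * 144
SA = 864
864 ft^2


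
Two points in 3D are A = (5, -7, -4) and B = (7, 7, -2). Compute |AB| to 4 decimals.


3D distance between two points
P1 = (5, -7, -4), P2 = (7, 7, -2)
Formula: d = sqrt((x2-x1)^2 + (y2-y1)^2 + (z2-z1)^2)
dx = 7 - 5 = 2
dy = 7 - -7 = 14
dz = -2 - -4 = 2
dx^2 + dy^2 + dz^2 = 4 + 196 + 4 = 204
d = sqrt(204)
d = 14.2829
14.2829 units


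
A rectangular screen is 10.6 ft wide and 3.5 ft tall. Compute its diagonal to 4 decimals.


Shape: rectangle (diagonal via Pythagoras)
Sides: 10.6 ft and 3.5 ft
Formula: d = sqrt(l^2 + w^2)
l^2 = 112.36, w^2 = 12.25
l^2 + w^2 = 124.61
d = sqrt(124.61)
d = 11.1629
11.1629 ft


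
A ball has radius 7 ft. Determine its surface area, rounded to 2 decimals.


Shape: sphere
Radius r = 7 ft
Formula: SA = 4 * pi * r^2
r^2 = 49
SA = 4 * pi * 49
SA = 196 * pi
SA = 615.75
615.75 ft^2


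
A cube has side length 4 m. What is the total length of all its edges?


Shape: cube
Side s = 4 m
A cube has 12 edges, all equal.
Formula: total edge length = 12 * s
Total = 12 * 4
Total = 48
48 m


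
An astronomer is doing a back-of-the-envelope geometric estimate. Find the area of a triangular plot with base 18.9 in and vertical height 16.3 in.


Shape: triangle
Base b = 18.9 in, Height h = 16.3 in
Formula: A = (1/2) * b * h
A = 0.5 * 18.9 * 16.3
A = 0.5 * 308.07
A = 154.035
154.035 in^2


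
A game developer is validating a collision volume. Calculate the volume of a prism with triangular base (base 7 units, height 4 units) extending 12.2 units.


Shape: triangular prism
Triangle base = 7 units, triangle height = 4 units, prism length L = 12.2 units
Formula: V = (1/2 * b * h_tri) * L
Cross-section area = 0.5 * 7 * 4 = 14
V = 14 * 12.2
V = 170.8
170.8 units^3


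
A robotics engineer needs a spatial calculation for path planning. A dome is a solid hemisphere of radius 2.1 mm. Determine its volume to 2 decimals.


Shape: hemisphere (half of a sphere)
Radius r = 2.1 mm
Formula: V = (1/2) * (4/3) * pi * r^3 = (2/3) * pi * r^3
r^3 = 9.261
(2/3) * 9.261 = 6.174
V = 6.174 * pi
V = 19.4
19.4 mm^3


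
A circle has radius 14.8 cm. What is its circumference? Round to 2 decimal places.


Shape: circle
Radius r = 14.8 cm
Formula: C = 2 * pi * r
C = 2 * pi * 14.8
C = 29.6 * pi
C = 92.99
92.99 cm


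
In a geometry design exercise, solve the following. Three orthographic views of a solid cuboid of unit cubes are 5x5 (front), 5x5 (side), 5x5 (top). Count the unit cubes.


Orthographic views of a solid rectangular block:
Front view 5 x 5 -> length = 5, height = 5
Side view 5 x 5 -> width = 5, height = 5 (consistent)
Top view 5 x 5 -> confirms length = 5, width = 5
The block is 5 x 5 x 5.
Total unit cubes = 5 * 5 * 5 = 125
125 unit cubes


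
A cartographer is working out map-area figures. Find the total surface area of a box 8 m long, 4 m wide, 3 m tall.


Shape: rectangular prism
l = 8 m, w = 4 m, h = 3 m
Formula: SA = 2(lw + lh + wh)
lw = 32, lh = 24, wh = 12
lw + lh + wh = 68
SA = 2 * 68
SA = 136
136 m^2


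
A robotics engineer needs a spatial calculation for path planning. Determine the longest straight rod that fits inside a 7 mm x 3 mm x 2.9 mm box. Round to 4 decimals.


Shape: rectangular box (space diagonal)
l = 7 mm, w = 3 mm, h = 2.9 mm
Visualize: the diagonal of the base, then a right triangle with that diagonal and the height.
Formula: d = sqrt(l^2 + w^2 + h^2)
l^2 + w^2 + h^2 = 49 + 9 + 8.41 = 66.41
d = sqrt(66.41)
d = 8.1492
8.1492 mm


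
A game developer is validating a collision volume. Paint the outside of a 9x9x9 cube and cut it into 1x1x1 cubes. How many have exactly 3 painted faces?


Large cube: 9 x 9 x 9, cut into unit cubes.
Cubes with 3 painted faces are at the corners. A cube always has 8 corners.
Count = 8
8 unit cubes


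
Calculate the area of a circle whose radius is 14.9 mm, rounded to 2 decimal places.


Shape: circle
Radius r = 14.9 mm
Formula: A = pi * r^2
r^2 = 14.9^2 = 222.01
A = pi * 222.01
A = 697.46
697.46 mm^2


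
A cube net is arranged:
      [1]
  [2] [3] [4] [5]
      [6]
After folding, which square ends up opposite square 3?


Net: cross layout. Take square 3 as the base (bottom).
Fold the four squares in the horizontal row up around 3: 2 -> left, 4 -> right, 5 wraps to the top.
Fold 1 and 6 up from 3: 1 -> back, 6 -> front.
Opposite pairs are therefore: (1, 6), (2, 4), (3, 5).
Face 3 is opposite face 5.
face 5


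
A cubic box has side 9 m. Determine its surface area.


Shape: cube
Side s = 9 m
A cube has 6 square faces.
Formula: SA = 6 * s^2
s^2 = 81
SA = 6 * 81
SA = 486
486 m^2


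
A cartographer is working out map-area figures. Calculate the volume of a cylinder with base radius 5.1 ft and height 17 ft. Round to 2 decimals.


Shape: cylinder
Radius r = 5.1 ft, Height h = 17 ft
Formula: V = pi * r^2 * h
r^2 = 26.01
V = pi * 26.01 * 17
V = 442.17 * pi
V = 1389.12
1389.12 ft^3


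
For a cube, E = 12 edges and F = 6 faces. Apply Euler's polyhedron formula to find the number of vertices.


Polyhedron: cube
Euler's formula for convex polyhedra: V - E + F = 2
Given: E = 12 edges and F = 6 faces
Solve for V:
V = 2 + E - F = 2 + 12 - 6 = 8
8 vertices


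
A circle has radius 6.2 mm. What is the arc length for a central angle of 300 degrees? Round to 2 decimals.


Shape: circular arc
Radius r = 6.2 mm, Angle = 300 degrees
Formula: L = (angle/360) * 2 * pi * r
2 * pi * r = 12.4 * pi
L = (300/360) * 12.4 * pi
L = 10.333333 * pi
L = 32.46
32.46 mm


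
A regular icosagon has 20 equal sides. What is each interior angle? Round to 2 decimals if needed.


Shape: regular icosagon (20 sides)
Formula: interior angle = (n - 2) * 180 / n
(n - 2) = 18
(n - 2) * 180 = 3240
angle = 3240 / 20
angle = 162
162 degrees


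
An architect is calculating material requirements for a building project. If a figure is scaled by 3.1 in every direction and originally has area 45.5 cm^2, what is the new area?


Linear scale factor k = 3.1
Original area = 45.5 cm^2
Rule: under a linear scaling by k, areas scale by k^2.
k^2 = 3.1^2 = 9.61
New area = 45.5 * 9.61
New area = 437.255
437.255 cm^2


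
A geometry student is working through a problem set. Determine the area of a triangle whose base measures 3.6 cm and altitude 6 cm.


Shape: triangle
Base b = 3.6 cm, Height h = 6 cm
Formula: A = (1/2) * b * h
A = 0.5 * 3.6 * 6
A = 0.5 * 21.6
A = 10.8
10.8 cm^2


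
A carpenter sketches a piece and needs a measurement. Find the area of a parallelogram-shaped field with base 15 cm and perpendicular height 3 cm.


Shape: parallelogram
Base b = 15 cm, Height h = 3 cm
Formula: A = b * h
A = 15 * 3
A = 45
45 cm^2


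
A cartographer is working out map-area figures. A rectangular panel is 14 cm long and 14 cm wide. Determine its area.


Shape: rectangle
Length l = 14 cm, Width w = 14 cm
Formula: A = l * w
A = 14 * 14
A = 196
196 cm^2


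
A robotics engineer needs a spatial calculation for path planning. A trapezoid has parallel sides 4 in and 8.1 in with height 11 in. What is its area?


Shape: trapezoid
Parallel sides a = 4 in, b = 8.1 in; Height h = 11 in
Formula: A = (a + b) * h / 2
a + b = 4 + 8.1 = 12.1
A = 12.1 * 11 / 2
A = 133.1 / 2
A = 66.55
66.55 in^2


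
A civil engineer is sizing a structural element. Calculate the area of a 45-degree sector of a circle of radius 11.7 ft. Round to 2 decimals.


Shape: circular sector
Radius r = 11.7 ft, Angle = 45 degrees
Formula: A = (angle/360) * pi * r^2
r^2 = 136.89
Fraction of circle = 45/360
A = (45/360) * pi * 136.89
A = 17.11125 * pi
A = 53.76
53.76 ft^2


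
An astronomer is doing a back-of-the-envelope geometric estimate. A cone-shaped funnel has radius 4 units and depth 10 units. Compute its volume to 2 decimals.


Shape: cone
Radius r = 4 units, Height h = 10 units
Formula: V = (1/3) * pi * r^2 * h
r^2 = 16
pi * r^2 * h = pi * 16 * 10 = 160 * pi
V = 160 * pi / 3
V = 167.55
167.55 units^3


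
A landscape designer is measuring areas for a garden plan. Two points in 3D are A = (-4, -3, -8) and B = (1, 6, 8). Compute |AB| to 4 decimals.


3D distance between two points
P1 = (-4, -3, -8), P2 = (1, 6, 8)
Formula: d = sqrt((x2-x1)^2 + (y2-y1)^2 + (z2-z1)^2)
dx = 1 - -4 = 5
dy = 6 - -3 = 9
dz = 8 - -8 = 16
dx^2 + dy^2 + dz^2 = 25 + 81 + 256 = 362
d = sqrt(362)
d = 19.0263
19.0263 units


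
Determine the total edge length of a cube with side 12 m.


Shape: cube
Side s = 12 m
A cube has 12 edges, all equal.
Formula: total edge length = 12 * s
Total = 12 * 12
Total = 144
144 m


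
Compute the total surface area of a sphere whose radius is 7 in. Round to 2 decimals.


Shape: sphere
Radius r = 7 in
Formula: SA = 4 * pi * r^2
r^2 = 49
SA = 4 * pi * 49
SA = 196 * pi
SA = 615.75
615.75 in^2


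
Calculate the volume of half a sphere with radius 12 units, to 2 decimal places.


Shape: hemisphere (half of a sphere)
Radius r = 12 units
Formula: V = (1/2) * (4/3) * pi * r^3 = (2/3) * pi * r^3
r^3 = 1728
(2/3) * 1728 = 1152
V = 1152 * pi
V = 3619.11
3619.11 units^3


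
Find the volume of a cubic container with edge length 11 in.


Shape: cube
Side s = 11 in
Formula: V = s^3
V = 11 * 11 * 11
V = 121 * 11
V = 1331
1331 in^3


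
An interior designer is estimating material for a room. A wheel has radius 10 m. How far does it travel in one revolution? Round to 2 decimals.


Shape: circle
Radius r = 10 m
Formula: C = 2 * pi * r
C = 2 * pi * 10
C = 20 * pi
C = 62.83
62.83 m


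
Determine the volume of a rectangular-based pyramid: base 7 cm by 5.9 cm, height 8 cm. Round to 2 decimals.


Shape: rectangular pyramid
Base: 7 cm x 5.9 cm, Height h = 8 cm
Formula: V = (1/3) * base_area * h
base_area = 7 * 5.9 = 41.3
base_area * h = 41.3 * 8 = 330.4
V = 330.4 / 3
V = 110.13
110.13 cm^3
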